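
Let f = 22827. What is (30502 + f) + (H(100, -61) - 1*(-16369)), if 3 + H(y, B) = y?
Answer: 69795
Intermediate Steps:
H(y, B) = -3 + y
(30502 + f) + (H(100, -61) - 1*(-16369)) = (30502 + 22827) + ((-3 + 100) - 1*(-16369)) = 53329 + (97 + 16369) = 53329 + 16466 = 69795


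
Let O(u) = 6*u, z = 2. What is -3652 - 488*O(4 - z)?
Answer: -9508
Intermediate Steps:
-3652 - 488*O(4 - z) = -3652 - 2928*(4 - 1*2) = -3652 - 2928*(4 - 2) = -3652 - 2928*2 = -3652 - 488*12 = -3652 - 5856 = -9508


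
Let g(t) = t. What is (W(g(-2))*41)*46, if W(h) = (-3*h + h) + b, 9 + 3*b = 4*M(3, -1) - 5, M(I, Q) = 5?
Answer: 11316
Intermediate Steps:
b = 2 (b = -3 + (4*5 - 5)/3 = -3 + (20 - 5)/3 = -3 + (⅓)*15 = -3 + 5 = 2)
W(h) = 2 - 2*h (W(h) = (-3*h + h) + 2 = -2*h + 2 = 2 - 2*h)
(W(g(-2))*41)*46 = ((2 - 2*(-2))*41)*46 = ((2 + 4)*41)*46 = (6*41)*46 = 246*46 = 11316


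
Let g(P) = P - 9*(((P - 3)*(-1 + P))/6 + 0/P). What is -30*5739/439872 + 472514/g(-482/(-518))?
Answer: 2323747947472643/3515090464 ≈ 6.6108e+5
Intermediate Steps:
g(P) = P - 3*(-1 + P)*(-3 + P)/2 (g(P) = P - 9*(((-3 + P)*(-1 + P))*(⅙) + 0) = P - 9*(((-1 + P)*(-3 + P))*(⅙) + 0) = P - 9*((-1 + P)*(-3 + P)/6 + 0) = P - 3*(-1 + P)*(-3 + P)/2)
-30*5739/439872 + 472514/g(-482/(-518)) = -30*5739/439872 + 472514/(-9/2 + 7*(-482/(-518)) - 3*(-482/(-518))²/2) = -172170*1/439872 + 472514/(-9/2 + 7*(-482*(-1/518)) - 3*(-482*(-1/518))²/2) = -28695/73312 + 472514/(-9/2 + 7*(241/259) - 3*(241/259)²/2) = -28695/73312 + 472514/(-9/2 + 241/37 - 3/2*58081/67081) = -28695/73312 + 472514/(-9/2 + 241/37 - 174243/134162) = -28695/73312 + 472514/(47947/67081) = -28695/73312 + 472514*(67081/47947) = -28695/73312 + 31696711634/47947 = 2323747947472643/3515090464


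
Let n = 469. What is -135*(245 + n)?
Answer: -96390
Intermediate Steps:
-135*(245 + n) = -135*(245 + 469) = -135*714 = -96390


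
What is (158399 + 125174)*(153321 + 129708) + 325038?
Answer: 80259707655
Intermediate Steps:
(158399 + 125174)*(153321 + 129708) + 325038 = 283573*283029 + 325038 = 80259382617 + 325038 = 80259707655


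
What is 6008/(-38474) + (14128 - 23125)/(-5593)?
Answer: 156273917/107592541 ≈ 1.4525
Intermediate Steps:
6008/(-38474) + (14128 - 23125)/(-5593) = 6008*(-1/38474) - 8997*(-1/5593) = -3004/19237 + 8997/5593 = 156273917/107592541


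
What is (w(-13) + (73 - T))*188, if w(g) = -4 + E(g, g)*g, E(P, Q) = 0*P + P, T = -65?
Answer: 56964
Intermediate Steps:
E(P, Q) = P (E(P, Q) = 0 + P = P)
w(g) = -4 + g² (w(g) = -4 + g*g = -4 + g²)
(w(-13) + (73 - T))*188 = ((-4 + (-13)²) + (73 - 1*(-65)))*188 = ((-4 + 169) + (73 + 65))*188 = (165 + 138)*188 = 303*188 = 56964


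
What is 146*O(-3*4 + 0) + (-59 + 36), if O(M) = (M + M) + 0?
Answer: -3527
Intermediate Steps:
O(M) = 2*M (O(M) = 2*M + 0 = 2*M)
146*O(-3*4 + 0) + (-59 + 36) = 146*(2*(-3*4 + 0)) + (-59 + 36) = 146*(2*(-12 + 0)) - 23 = 146*(2*(-12)) - 23 = 146*(-24) - 23 = -3504 - 23 = -3527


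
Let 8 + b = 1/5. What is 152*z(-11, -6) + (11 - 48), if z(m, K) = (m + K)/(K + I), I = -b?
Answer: -13253/9 ≈ -1472.6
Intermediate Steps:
b = -39/5 (b = -8 + 1/5 = -39/5 ≈ -7.8000)
I = 39/5 (I = -1*(-39/5) = 39/5 ≈ 7.8000)
z(m, K) = (K + m)/(39/5 + K) (z(m, K) = (m + K)/(K + 39/5) = (K + m)/(39/5 + K))
152*z(-11, -6) + (11 - 48) = 152*(5*(-6 - 11)/(39 + 5*(-6))) + (11 - 48) = 152*(5*(-17)/(39 - 30)) - 37 = 152*(5*(-17)/9) - 37 = 152*(5*(1/9)*(-17)) - 37 = 152*(-85/9) - 37 = -12920/9 - 37 = -13253/9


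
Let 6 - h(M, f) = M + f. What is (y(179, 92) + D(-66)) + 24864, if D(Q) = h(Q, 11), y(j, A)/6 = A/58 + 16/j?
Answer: 129437863/5191 ≈ 24935.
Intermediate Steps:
y(j, A) = 96/j + 3*A/29 (y(j, A) = 6*(A/58 + 16/j) = 6*(16/j + A/58) = 96/j + 3*A/29)
h(M, f) = 6 - M - f (h(M, f) = 6 - (M + f) = 6 + (-M - f) = 6 - M - f)
D(Q) = -5 - Q (D(Q) = 6 - Q - 1*11 = 6 - Q - 11 = -5 - Q)
(y(179, 92) + D(-66)) + 24864 = ((96/179 + (3/29)*92) + (-5 - 1*(-66))) + 24864 = ((96*(1/179) + 276/29) + (-5 + 66)) + 24864 = ((96/179 + 276/29) + 61) + 24864 = (52188/5191 + 61) + 24864 = 368839/5191 + 24864 = 129437863/5191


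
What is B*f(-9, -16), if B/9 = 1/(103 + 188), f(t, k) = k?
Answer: -48/97 ≈ -0.49485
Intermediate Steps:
B = 3/97 (B = 9/(103 + 188) = 9/291 = 9*(1/291) = 3/97 ≈ 0.030928)
B*f(-9, -16) = (3/97)*(-16) = -48/97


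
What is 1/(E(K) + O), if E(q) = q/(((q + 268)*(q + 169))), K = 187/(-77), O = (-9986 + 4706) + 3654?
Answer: -2167594/3524507963 ≈ -0.00061501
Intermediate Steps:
O = -1626 (O = -5280 + 3654 = -1626)
K = -17/7 (K = 187*(-1/77) = -17/7 ≈ -2.4286)
E(q) = q/((169 + q)*(268 + q)) (E(q) = q/(((268 + q)*(169 + q))) = q/(((169 + q)*(268 + q))) = q*(1/((169 + q)*(268 + q))) = q/((169 + q)*(268 + q)))
1/(E(K) + O) = 1/(-17/(7*(45292 + (-17/7)² + 437*(-17/7))) - 1626) = 1/(-17/(7*(45292 + 289/49 - 7429/7)) - 1626) = 1/(-17/(7*2167594/49) - 1626) = 1/(-17/7*49/2167594 - 1626) = 1/(-119/2167594 - 1626) = 1/(-3524507963/2167594) = -2167594/3524507963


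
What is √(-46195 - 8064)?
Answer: I*√54259 ≈ 232.94*I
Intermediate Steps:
√(-46195 - 8064) = √(-54259) = I*√54259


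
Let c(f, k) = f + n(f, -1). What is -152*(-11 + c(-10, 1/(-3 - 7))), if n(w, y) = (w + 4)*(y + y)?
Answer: 1368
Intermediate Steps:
n(w, y) = 2*y*(4 + w) (n(w, y) = (4 + w)*(2*y) = 2*y*(4 + w))
c(f, k) = -8 - f (c(f, k) = f + 2*(-1)*(4 + f) = f + (-8 - 2*f) = -8 - f)
-152*(-11 + c(-10, 1/(-3 - 7))) = -152*(-11 + (-8 - 1*(-10))) = -152*(-11 + (-8 + 10)) = -152*(-11 + 2) = -152*(-9) = 1368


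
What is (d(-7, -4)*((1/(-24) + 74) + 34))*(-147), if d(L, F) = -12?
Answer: 380877/2 ≈ 1.9044e+5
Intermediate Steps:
(d(-7, -4)*((1/(-24) + 74) + 34))*(-147) = -12*((1/(-24) + 74) + 34)*(-147) = -12*((-1/24 + 74) + 34)*(-147) = -12*(1775/24 + 34)*(-147) = -12*2591/24*(-147) = -2591/2*(-147) = 380877/2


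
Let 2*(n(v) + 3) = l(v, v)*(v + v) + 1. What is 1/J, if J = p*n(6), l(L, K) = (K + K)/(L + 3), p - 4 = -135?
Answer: -2/1441 ≈ -0.0013879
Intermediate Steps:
p = -131 (p = 4 - 135 = -131)
l(L, K) = 2*K/(3 + L) (l(L, K) = (2*K)/(3 + L) = 2*K/(3 + L))
n(v) = -5/2 + 2*v²/(3 + v) (n(v) = -3 + ((2*v/(3 + v))*(v + v) + 1)/2 = -3 + ((2*v/(3 + v))*(2*v) + 1)/2 = -3 + (4*v²/(3 + v) + 1)/2 = -3 + (1 + 4*v²/(3 + v))/2 = -3 + (½ + 2*v²/(3 + v)) = -5/2 + 2*v²/(3 + v))
J = -1441/2 (J = -131*(-15 - 5*6 + 4*6²)/(2*(3 + 6)) = -131*(-15 - 30 + 4*36)/(2*9) = -131*(-15 - 30 + 144)/(2*9) = -131*99/(2*9) = -131*11/2 = -1441/2 ≈ -720.50)
1/J = 1/(-1441/2) = -2/1441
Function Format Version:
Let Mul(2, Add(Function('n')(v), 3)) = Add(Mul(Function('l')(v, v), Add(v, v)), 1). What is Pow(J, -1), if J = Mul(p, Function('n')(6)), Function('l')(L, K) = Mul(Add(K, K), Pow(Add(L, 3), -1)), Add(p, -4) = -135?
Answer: Rational(-2, 1441) ≈ -0.0013879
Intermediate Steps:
p = -131 (p = Add(4, -135) = -131)
Function('l')(L, K) = Mul(2, K, Pow(Add(3, L), -1)) (Function('l')(L, K) = Mul(Mul(2, K), Pow(Add(3, L), -1)) = Mul(2, K, Pow(Add(3, L), -1)))
Function('n')(v) = Add(Rational(-5, 2), Mul(2, Pow(v, 2), Pow(Add(3, v), -1))) (Function('n')(v) = Add(-3, Mul(Rational(1, 2), Add(Mul(Mul(2, v, Pow(Add(3, v), -1)), Add(v, v)), 1))) = Add(-3, Mul(Rational(1, 2), Add(Mul(Mul(2, v, Pow(Add(3, v), -1)), Mul(2, v)), 1))) = Add(-3, Mul(Rational(1, 2), Add(Mul(4, Pow(v, 2), Pow(Add(3, v), -1)), 1))) = Add(-3, Mul(Rational(1, 2), Add(1, Mul(4, Pow(v, 2), Pow(Add(3, v), -1))))) = Add(-3, Add(Rational(1, 2), Mul(2, Pow(v, 2), Pow(Add(3, v), -1)))) = Add(Rational(-5, 2), Mul(2, Pow(v, 2), Pow(Add(3, v), -1))))
J = Rational(-1441, 2) (J = Mul(-131, Mul(Rational(1, 2), Pow(Add(3, 6), -1), Add(-15, Mul(-5, 6), Mul(4, Pow(6, 2))))) = Mul(-131, Mul(Rational(1, 2), Pow(9, -1), Add(-15, -30, Mul(4, 36)))) = Mul(-131, Mul(Rational(1, 2), Rational(1, 9), Add(-15, -30, 144))) = Mul(-131, Mul(Rational(1, 2), Rational(1, 9), 99)) = Mul(-131, Rational(11, 2)) = Rational(-1441, 2) ≈ -720.50)
Pow(J, -1) = Pow(Rational(-1441, 2), -1) = Rational(-2, 1441)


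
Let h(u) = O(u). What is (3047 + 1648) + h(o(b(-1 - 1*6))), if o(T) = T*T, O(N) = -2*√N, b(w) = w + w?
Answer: 4667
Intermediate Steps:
b(w) = 2*w
o(T) = T²
h(u) = -2*√u
(3047 + 1648) + h(o(b(-1 - 1*6))) = (3047 + 1648) - 2*√((2*(-1 - 1*6))²) = 4695 - 2*√((2*(-1 - 6))²) = 4695 - 2*√((2*(-7))²) = 4695 - 2*√((-14)²) = 4695 - 2*√196 = 4695 - 2*14 = 4695 - 28 = 4667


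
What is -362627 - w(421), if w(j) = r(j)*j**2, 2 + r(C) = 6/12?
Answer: -193531/2 ≈ -96766.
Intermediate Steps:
r(C) = -3/2 (r(C) = -2 + 6/12 = -2 + 6*(1/12) = -2 + 1/2 = -3/2)
w(j) = -3*j**2/2
-362627 - w(421) = -362627 - (-3)*421**2/2 = -362627 - (-3)*177241/2 = -362627 - 1*(-531723/2) = -362627 + 531723/2 = -193531/2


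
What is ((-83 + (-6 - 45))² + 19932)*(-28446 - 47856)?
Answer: -2890930176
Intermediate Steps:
((-83 + (-6 - 45))² + 19932)*(-28446 - 47856) = ((-83 - 51)² + 19932)*(-76302) = ((-134)² + 19932)*(-76302) = (17956 + 19932)*(-76302) = 37888*(-76302) = -2890930176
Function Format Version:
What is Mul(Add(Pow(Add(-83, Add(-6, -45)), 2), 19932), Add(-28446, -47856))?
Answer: -2890930176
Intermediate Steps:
Mul(Add(Pow(Add(-83, Add(-6, -45)), 2), 19932), Add(-28446, -47856)) = Mul(Add(Pow(Add(-83, -51), 2), 19932), -76302) = Mul(Add(Pow(-134, 2), 19932), -76302) = Mul(Add(17956, 19932), -76302) = Mul(37888, -76302) = -2890930176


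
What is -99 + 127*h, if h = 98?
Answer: 12347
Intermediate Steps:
-99 + 127*h = -99 + 127*98 = -99 + 12446 = 12347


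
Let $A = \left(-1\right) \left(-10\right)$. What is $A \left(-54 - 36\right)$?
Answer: $-900$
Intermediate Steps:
$A = 10$
$A \left(-54 - 36\right) = 10 \left(-54 - 36\right) = 10 \left(-90\right) = -900$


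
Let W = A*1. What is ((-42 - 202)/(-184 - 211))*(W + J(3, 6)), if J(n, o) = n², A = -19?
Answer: -488/79 ≈ -6.1772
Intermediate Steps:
W = -19 (W = -19*1 = -19)
((-42 - 202)/(-184 - 211))*(W + J(3, 6)) = ((-42 - 202)/(-184 - 211))*(-19 + 3²) = (-244/(-395))*(-19 + 9) = -244*(-1/395)*(-10) = (244/395)*(-10) = -488/79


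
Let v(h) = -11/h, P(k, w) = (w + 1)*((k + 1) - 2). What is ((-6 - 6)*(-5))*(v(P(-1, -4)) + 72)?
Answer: 4210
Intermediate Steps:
P(k, w) = (1 + w)*(-1 + k) (P(k, w) = (1 + w)*((1 + k) - 2) = (1 + w)*(-1 + k))
((-6 - 6)*(-5))*(v(P(-1, -4)) + 72) = ((-6 - 6)*(-5))*(-11/(-1 - 1 - 1*(-4) - 1*(-4)) + 72) = (-12*(-5))*(-11/(-1 - 1 + 4 + 4) + 72) = 60*(-11/6 + 72) = 60*(421/6) = 4210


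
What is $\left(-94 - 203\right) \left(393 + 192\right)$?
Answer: $-173745$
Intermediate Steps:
$\left(-94 - 203\right) \left(393 + 192\right) = \left(-297\right) 585 = -173745$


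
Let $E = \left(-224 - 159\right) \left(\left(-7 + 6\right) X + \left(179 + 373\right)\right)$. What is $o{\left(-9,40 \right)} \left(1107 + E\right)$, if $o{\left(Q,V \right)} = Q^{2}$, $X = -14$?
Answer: $-17469351$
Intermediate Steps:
$E = -216778$ ($E = \left(-224 - 159\right) \left(\left(-7 + 6\right) \left(-14\right) + \left(179 + 373\right)\right) = - 383 \left(\left(-1\right) \left(-14\right) + 552\right) = - 383 \left(14 + 552\right) = \left(-383\right) 566 = -216778$)
$o{\left(-9,40 \right)} \left(1107 + E\right) = \left(-9\right)^{2} \left(1107 - 216778\right) = 81 \left(-215671\right) = -17469351$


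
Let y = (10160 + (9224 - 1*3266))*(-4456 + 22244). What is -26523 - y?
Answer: -286733507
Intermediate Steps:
y = 286706984 (y = (10160 + (9224 - 3266))*17788 = (10160 + 5958)*17788 = 16118*17788 = 286706984)
-26523 - y = -26523 - 1*286706984 = -26523 - 286706984 = -286733507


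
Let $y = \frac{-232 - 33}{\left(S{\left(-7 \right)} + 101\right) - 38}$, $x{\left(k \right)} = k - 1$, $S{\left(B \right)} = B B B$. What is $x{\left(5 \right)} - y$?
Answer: $\frac{171}{56} \approx 3.0536$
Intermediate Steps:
$S{\left(B \right)} = B^{3}$ ($S{\left(B \right)} = B^{2} B = B^{3}$)
$x{\left(k \right)} = -1 + k$
$y = \frac{53}{56}$ ($y = \frac{-232 - 33}{\left(\left(-7\right)^{3} + 101\right) - 38} = - \frac{265}{\left(-343 + 101\right) - 38} = - \frac{265}{-242 - 38} = - \frac{265}{-280} = \left(-265\right) \left(- \frac{1}{280}\right) = \frac{53}{56} \approx 0.94643$)
$x{\left(5 \right)} - y = \left(-1 + 5\right) - \frac{53}{56} = 4 - \frac{53}{56} = \frac{171}{56}$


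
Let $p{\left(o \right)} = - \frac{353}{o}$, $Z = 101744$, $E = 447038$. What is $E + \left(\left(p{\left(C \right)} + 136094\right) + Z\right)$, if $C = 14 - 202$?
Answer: $\frac{128757041}{188} \approx 6.8488 \cdot 10^{5}$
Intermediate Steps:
$C = -188$
$E + \left(\left(p{\left(C \right)} + 136094\right) + Z\right) = 447038 + \left(\left(- \frac{353}{-188} + 136094\right) + 101744\right) = 447038 + \left(\left(\left(-353\right) \left(- \frac{1}{188}\right) + 136094\right) + 101744\right) = 447038 + \left(\left(\frac{353}{188} + 136094\right) + 101744\right) = 447038 + \left(\frac{25586025}{188} + 101744\right) = 447038 + \frac{44713897}{188} = \frac{128757041}{188}$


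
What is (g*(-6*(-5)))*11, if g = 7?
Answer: 2310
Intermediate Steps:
(g*(-6*(-5)))*11 = (7*(-6*(-5)))*11 = (7*30)*11 = 210*11 = 2310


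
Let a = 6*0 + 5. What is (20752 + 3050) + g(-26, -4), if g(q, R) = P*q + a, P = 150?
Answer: 19907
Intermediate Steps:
a = 5 (a = 0 + 5 = 5)
g(q, R) = 5 + 150*q (g(q, R) = 150*q + 5 = 5 + 150*q)
(20752 + 3050) + g(-26, -4) = (20752 + 3050) + (5 + 150*(-26)) = 23802 + (5 - 3900) = 23802 - 3895 = 19907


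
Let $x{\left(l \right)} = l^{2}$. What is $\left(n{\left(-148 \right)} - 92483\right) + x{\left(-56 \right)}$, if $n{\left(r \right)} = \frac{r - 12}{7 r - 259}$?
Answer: $- \frac{23140841}{259} \approx -89347.0$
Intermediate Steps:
$n{\left(r \right)} = \frac{-12 + r}{-259 + 7 r}$
$\left(n{\left(-148 \right)} - 92483\right) + x{\left(-56 \right)} = \left(\frac{-12 - 148}{7 \left(-37 - 148\right)} - 92483\right) + \left(-56\right)^{2} = \left(\frac{1}{7} \frac{1}{-185} \left(-160\right) - 92483\right) + 3136 = \left(\frac{1}{7} \left(- \frac{1}{185}\right) \left(-160\right) - 92483\right) + 3136 = \left(\frac{32}{259} - 92483\right) + 3136 = - \frac{23953065}{259} + 3136 = - \frac{23140841}{259}$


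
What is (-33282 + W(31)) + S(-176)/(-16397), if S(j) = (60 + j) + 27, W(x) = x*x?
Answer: -529967348/16397 ≈ -32321.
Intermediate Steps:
W(x) = x²
S(j) = 87 + j
(-33282 + W(31)) + S(-176)/(-16397) = (-33282 + 31²) + (87 - 176)/(-16397) = (-33282 + 961) - 89*(-1/16397) = -32321 + 89/16397 = -529967348/16397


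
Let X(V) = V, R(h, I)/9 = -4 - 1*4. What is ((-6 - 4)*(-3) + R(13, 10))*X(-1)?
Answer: 42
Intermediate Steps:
R(h, I) = -72 (R(h, I) = 9*(-4 - 1*4) = 9*(-4 - 4) = 9*(-8) = -72)
((-6 - 4)*(-3) + R(13, 10))*X(-1) = ((-6 - 4)*(-3) - 72)*(-1) = (-10*(-3) - 72)*(-1) = (30 - 72)*(-1) = -42*(-1) = 42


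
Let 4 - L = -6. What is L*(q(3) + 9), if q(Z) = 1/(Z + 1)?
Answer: 185/2 ≈ 92.500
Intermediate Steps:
L = 10 (L = 4 - 1*(-6) = 4 + 6 = 10)
q(Z) = 1/(1 + Z)
L*(q(3) + 9) = 10*(1/(1 + 3) + 9) = 10*(1/4 + 9) = 10*(¼ + 9) = 10*(37/4) = 185/2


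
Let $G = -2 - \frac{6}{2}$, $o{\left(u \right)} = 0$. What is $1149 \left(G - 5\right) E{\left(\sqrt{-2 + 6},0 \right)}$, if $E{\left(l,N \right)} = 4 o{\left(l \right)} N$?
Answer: $0$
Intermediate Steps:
$G = -5$ ($G = -2 - 6 \cdot \frac{1}{2} = -2 - 3 = -5$)
$E{\left(l,N \right)} = 0$ ($E{\left(l,N \right)} = 4 \cdot 0 N = 0 N = 0$)
$1149 \left(G - 5\right) E{\left(\sqrt{-2 + 6},0 \right)} = 1149 \left(-5 - 5\right) 0 = 1149 \left(\left(-10\right) 0\right) = 1149 \cdot 0 = 0$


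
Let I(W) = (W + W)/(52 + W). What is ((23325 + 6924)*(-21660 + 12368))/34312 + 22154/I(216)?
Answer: 642936211/115803 ≈ 5552.0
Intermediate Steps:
I(W) = 2*W/(52 + W) (I(W) = (2*W)/(52 + W) = 2*W/(52 + W))
((23325 + 6924)*(-21660 + 12368))/34312 + 22154/I(216) = ((23325 + 6924)*(-21660 + 12368))/34312 + 22154/((2*216/(52 + 216))) = (30249*(-9292))*(1/34312) + 22154/((2*216/268)) = -281073708*1/34312 + 22154/((2*216*(1/268))) = -70268427/8578 + 22154/(108/67) = -70268427/8578 + 22154*(67/108) = -70268427/8578 + 742159/54 = 642936211/115803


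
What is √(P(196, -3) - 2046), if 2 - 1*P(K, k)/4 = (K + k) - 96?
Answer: I*√2426 ≈ 49.254*I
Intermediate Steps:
P(K, k) = 392 - 4*K - 4*k (P(K, k) = 8 - 4*((K + k) - 96) = 8 - 4*(-96 + K + k) = 8 + (384 - 4*K - 4*k) = 392 - 4*K - 4*k)
√(P(196, -3) - 2046) = √((392 - 4*196 - 4*(-3)) - 2046) = √((392 - 784 + 12) - 2046) = √(-380 - 2046) = √(-2426) = I*√2426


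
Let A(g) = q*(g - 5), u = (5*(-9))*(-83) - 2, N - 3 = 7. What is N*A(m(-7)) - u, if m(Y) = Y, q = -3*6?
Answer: -1573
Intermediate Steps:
N = 10 (N = 3 + 7 = 10)
q = -18
u = 3733 (u = -45*(-83) - 2 = 3735 - 2 = 3733)
A(g) = 90 - 18*g (A(g) = -18*(g - 5) = -18*(-5 + g) = 90 - 18*g)
N*A(m(-7)) - u = 10*(90 - 18*(-7)) - 1*3733 = 10*(90 + 126) - 3733 = 10*216 - 3733 = 2160 - 3733 = -1573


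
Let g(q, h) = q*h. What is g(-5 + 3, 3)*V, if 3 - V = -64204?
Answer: -385242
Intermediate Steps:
V = 64207 (V = 3 - 1*(-64204) = 3 + 64204 = 64207)
g(q, h) = h*q
g(-5 + 3, 3)*V = (3*(-5 + 3))*64207 = (3*(-2))*64207 = -6*64207 = -385242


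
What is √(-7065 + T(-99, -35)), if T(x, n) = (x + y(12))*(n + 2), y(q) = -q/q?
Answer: I*√3765 ≈ 61.36*I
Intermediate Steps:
y(q) = -1 (y(q) = -1*1 = -1)
T(x, n) = (-1 + x)*(2 + n) (T(x, n) = (x - 1)*(n + 2) = (-1 + x)*(2 + n))
√(-7065 + T(-99, -35)) = √(-7065 + (-2 - 1*(-35) + 2*(-99) - 35*(-99))) = √(-7065 + (-2 + 35 - 198 + 3465)) = √(-7065 + 3300) = √(-3765) = I*√3765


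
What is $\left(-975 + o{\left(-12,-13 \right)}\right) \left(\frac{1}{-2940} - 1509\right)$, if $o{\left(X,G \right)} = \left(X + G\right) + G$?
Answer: $\frac{4494134993}{2940} \approx 1.5286 \cdot 10^{6}$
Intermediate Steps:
$o{\left(X,G \right)} = X + 2 G$ ($o{\left(X,G \right)} = \left(G + X\right) + G = X + 2 G$)
$\left(-975 + o{\left(-12,-13 \right)}\right) \left(\frac{1}{-2940} - 1509\right) = \left(-975 + \left(-12 + 2 \left(-13\right)\right)\right) \left(\frac{1}{-2940} - 1509\right) = \left(-975 - 38\right) \left(- \frac{1}{2940} - 1509\right) = \left(-975 - 38\right) \left(- \frac{4436461}{2940}\right) = \left(-1013\right) \left(- \frac{4436461}{2940}\right) = \frac{4494134993}{2940}$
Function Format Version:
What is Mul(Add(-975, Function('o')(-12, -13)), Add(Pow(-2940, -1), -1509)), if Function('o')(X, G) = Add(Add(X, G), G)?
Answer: Rational(4494134993, 2940) ≈ 1.5286e+6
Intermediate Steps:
Function('o')(X, G) = Add(X, Mul(2, G)) (Function('o')(X, G) = Add(Add(G, X), G) = Add(X, Mul(2, G)))
Mul(Add(-975, Function('o')(-12, -13)), Add(Pow(-2940, -1), -1509)) = Mul(Add(-975, Add(-12, Mul(2, -13))), Add(Pow(-2940, -1), -1509)) = Mul(Add(-975, Add(-12, -26)), Add(Rational(-1, 2940), -1509)) = Mul(Add(-975, -38), Rational(-4436461, 2940)) = Mul(-1013, Rational(-4436461, 2940)) = Rational(4494134993, 2940)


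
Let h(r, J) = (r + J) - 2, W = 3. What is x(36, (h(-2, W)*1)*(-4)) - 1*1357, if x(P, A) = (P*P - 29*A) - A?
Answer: -181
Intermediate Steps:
h(r, J) = -2 + J + r (h(r, J) = (J + r) - 2 = -2 + J + r)
x(P, A) = P² - 30*A (x(P, A) = (P² - 29*A) - A = P² - 30*A)
x(36, (h(-2, W)*1)*(-4)) - 1*1357 = (36² - 30*(-2 + 3 - 2)*1*(-4)) - 1*1357 = (1296 - 30*(-1*1)*(-4)) - 1357 = (1296 - (-30)*(-4)) - 1357 = (1296 - 30*4) - 1357 = (1296 - 120) - 1357 = 1176 - 1357 = -181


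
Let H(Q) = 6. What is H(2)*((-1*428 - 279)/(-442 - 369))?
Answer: 4242/811 ≈ 5.2306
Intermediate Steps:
H(2)*((-1*428 - 279)/(-442 - 369)) = 6*((-1*428 - 279)/(-442 - 369)) = 6*((-428 - 279)/(-811)) = 6*(-707*(-1/811)) = 6*(707/811) = 4242/811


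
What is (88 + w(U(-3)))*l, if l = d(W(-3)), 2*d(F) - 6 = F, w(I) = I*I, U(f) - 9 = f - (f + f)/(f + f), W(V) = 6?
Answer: 678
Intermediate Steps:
U(f) = 8 + f (U(f) = 9 + (f - (f + f)/(f + f)) = 9 + (f - 2*f/(2*f)) = 9 + (f - 2*f*1/(2*f)) = 9 + (f - 1*1) = 9 + (f - 1) = 9 + (-1 + f) = 8 + f)
w(I) = I²
d(F) = 3 + F/2
l = 6 (l = 3 + (½)*6 = 3 + 3 = 6)
(88 + w(U(-3)))*l = (88 + (8 - 3)²)*6 = (88 + 5²)*6 = (88 + 25)*6 = 113*6 = 678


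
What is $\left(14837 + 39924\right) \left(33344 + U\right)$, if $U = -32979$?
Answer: $19987765$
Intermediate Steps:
$\left(14837 + 39924\right) \left(33344 + U\right) = \left(14837 + 39924\right) \left(33344 - 32979\right) = 54761 \cdot 365 = 19987765$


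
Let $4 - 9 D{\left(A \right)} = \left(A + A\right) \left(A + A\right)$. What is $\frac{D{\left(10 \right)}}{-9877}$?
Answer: $\frac{44}{9877} \approx 0.0044548$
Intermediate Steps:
$D{\left(A \right)} = \frac{4}{9} - \frac{4 A^{2}}{9}$ ($D{\left(A \right)} = \frac{4}{9} - \frac{\left(A + A\right) \left(A + A\right)}{9} = \frac{4}{9} - \frac{2 A 2 A}{9} = \frac{4}{9} - \frac{4 A^{2}}{9}$)
$\frac{D{\left(10 \right)}}{-9877} = \frac{\frac{4}{9} - \frac{4 \cdot 10^{2}}{9}}{-9877} = \left(\frac{4}{9} - \frac{400}{9}\right) \left(- \frac{1}{9877}\right) = \left(-44\right) \left(- \frac{1}{9877}\right) = \frac{44}{9877}$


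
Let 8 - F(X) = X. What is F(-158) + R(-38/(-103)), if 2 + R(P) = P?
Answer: 16930/103 ≈ 164.37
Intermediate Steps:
F(X) = 8 - X
R(P) = -2 + P
F(-158) + R(-38/(-103)) = (8 - 1*(-158)) + (-2 - 38/(-103)) = (8 + 158) + (-2 - 38*(-1/103)) = 166 + (-2 + 38/103) = 166 - 168/103 = 16930/103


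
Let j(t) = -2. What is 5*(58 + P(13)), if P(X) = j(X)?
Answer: 280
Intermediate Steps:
P(X) = -2
5*(58 + P(13)) = 5*(58 - 2) = 5*56 = 280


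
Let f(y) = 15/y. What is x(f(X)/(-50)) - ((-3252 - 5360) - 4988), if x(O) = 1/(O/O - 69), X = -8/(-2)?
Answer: 924799/68 ≈ 13600.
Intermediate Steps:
X = 4 (X = -8*(-½) = 4)
x(O) = -1/68 (x(O) = 1/(1 - 69) = 1/(-68) = -1/68)
x(f(X)/(-50)) - ((-3252 - 5360) - 4988) = -1/68 - ((-3252 - 5360) - 4988) = -1/68 - (-8612 - 4988) = -1/68 - 1*(-13600) = -1/68 + 13600 = 924799/68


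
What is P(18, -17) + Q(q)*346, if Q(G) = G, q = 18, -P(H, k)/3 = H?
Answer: 6174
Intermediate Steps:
P(H, k) = -3*H
P(18, -17) + Q(q)*346 = -3*18 + 18*346 = -54 + 6228 = 6174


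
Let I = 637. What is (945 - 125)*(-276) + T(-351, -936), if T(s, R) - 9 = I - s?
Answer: -225323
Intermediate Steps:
T(s, R) = 646 - s (T(s, R) = 9 + (637 - s) = 646 - s)
(945 - 125)*(-276) + T(-351, -936) = (945 - 125)*(-276) + (646 - 1*(-351)) = 820*(-276) + (646 + 351) = -226320 + 997 = -225323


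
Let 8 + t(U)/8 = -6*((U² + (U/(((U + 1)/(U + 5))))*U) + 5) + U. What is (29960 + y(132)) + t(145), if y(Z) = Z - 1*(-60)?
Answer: -147098016/73 ≈ -2.0150e+6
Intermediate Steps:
y(Z) = 60 + Z (y(Z) = Z + 60 = 60 + Z)
t(U) = -304 - 48*U² + 8*U - 48*U²*(5 + U)/(1 + U) (t(U) = -64 + 8*(-6*((U² + (U/(((U + 1)/(U + 5))))*U) + 5) + U) = -64 + 8*(-6*((U² + (U/(((1 + U)/(5 + U))))*U) + 5) + U) = -64 + 8*(-6*((U² + (U*((5 + U)/(1 + U)))*U) + 5) + U) = -64 + 8*(-6*((U² + (U*(5 + U)/(1 + U))*U) + 5) + U) = -64 + 8*(-6*((U² + U²*(5 + U)/(1 + U)) + 5) + U) = -64 + 8*(-6*(5 + U² + U²*(5 + U)/(1 + U)) + U) = -64 + 8*((-30 - 6*U² - 6*U²*(5 + U)/(1 + U)) + U) = -64 + 8*(-30 + U - 6*U² - 6*U²*(5 + U)/(1 + U)) = -64 + (-240 - 48*U² + 8*U - 48*U²*(5 + U)/(1 + U)) = -304 - 48*U² + 8*U - 48*U²*(5 + U)/(1 + U))
(29960 + y(132)) + t(145) = (29960 + (60 + 132)) + 8*(-38 - 37*145 - 35*145² - 12*145³)/(1 + 145) = (29960 + 192) + 8*(-38 - 5365 - 35*21025 - 12*3048625)/146 = 30152 + 8*(1/146)*(-38 - 5365 - 735875 - 36583500) = 30152 + 8*(1/146)*(-37324778) = 30152 - 149299112/73 = -147098016/73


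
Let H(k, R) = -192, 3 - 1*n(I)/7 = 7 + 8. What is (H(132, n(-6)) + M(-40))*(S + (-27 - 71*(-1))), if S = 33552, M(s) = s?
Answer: -7794272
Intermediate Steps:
n(I) = -84 (n(I) = 21 - 7*(7 + 8) = 21 - 7*15 = 21 - 105 = -84)
(H(132, n(-6)) + M(-40))*(S + (-27 - 71*(-1))) = (-192 - 40)*(33552 + (-27 - 71*(-1))) = -232*(33552 + (-27 + 71)) = -232*(33552 + 44) = -232*33596 = -7794272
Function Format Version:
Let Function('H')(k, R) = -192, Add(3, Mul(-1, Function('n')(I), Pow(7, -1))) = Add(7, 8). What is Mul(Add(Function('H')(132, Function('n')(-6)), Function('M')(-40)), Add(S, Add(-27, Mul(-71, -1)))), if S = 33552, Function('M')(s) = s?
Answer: -7794272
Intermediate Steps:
Function('n')(I) = -84 (Function('n')(I) = Add(21, Mul(-7, Add(7, 8))) = Add(21, Mul(-7, 15)) = Add(21, -105) = -84)
Mul(Add(Function('H')(132, Function('n')(-6)), Function('M')(-40)), Add(S, Add(-27, Mul(-71, -1)))) = Mul(Add(-192, -40), Add(33552, Add(-27, Mul(-71, -1)))) = Mul(-232, Add(33552, Add(-27, 71))) = Mul(-232, Add(33552, 44)) = Mul(-232, 33596) = -7794272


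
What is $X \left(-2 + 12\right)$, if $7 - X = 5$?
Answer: $20$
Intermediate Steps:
$X = 2$ ($X = 7 - 5 = 2$)
$X \left(-2 + 12\right) = 2 \left(-2 + 12\right) = 2 \cdot 10 = 20$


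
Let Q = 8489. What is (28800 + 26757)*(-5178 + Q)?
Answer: 183949227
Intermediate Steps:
(28800 + 26757)*(-5178 + Q) = (28800 + 26757)*(-5178 + 8489) = 55557*3311 = 183949227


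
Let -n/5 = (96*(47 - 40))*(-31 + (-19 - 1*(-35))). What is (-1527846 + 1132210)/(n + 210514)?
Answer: -197818/130457 ≈ -1.5163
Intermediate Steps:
n = 50400 (n = -5*96*(47 - 40)*(-31 + (-19 - 1*(-35))) = -5*96*7*(-31 + (-19 + 35)) = -3360*(-31 + 16) = -3360*(-15) = -5*(-10080) = 50400)
(-1527846 + 1132210)/(n + 210514) = (-1527846 + 1132210)/(50400 + 210514) = -395636/260914 = -395636*1/260914 = -197818/130457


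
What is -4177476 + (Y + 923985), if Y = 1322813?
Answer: -1930678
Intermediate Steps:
-4177476 + (Y + 923985) = -4177476 + (1322813 + 923985) = -4177476 + 2246798 = -1930678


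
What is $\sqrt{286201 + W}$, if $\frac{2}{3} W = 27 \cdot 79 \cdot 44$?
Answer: $\sqrt{426979} \approx 653.44$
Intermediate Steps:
$W = 140778$ ($W = \frac{3 \cdot 27 \cdot 79 \cdot 44}{2} = \frac{3 \cdot 2133 \cdot 44}{2} = \frac{3}{2} \cdot 93852 = 140778$)
$\sqrt{286201 + W} = \sqrt{286201 + 140778} = \sqrt{426979}$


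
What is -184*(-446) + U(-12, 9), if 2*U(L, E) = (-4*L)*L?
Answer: 81776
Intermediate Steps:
U(L, E) = -2*L**2 (U(L, E) = ((-4*L)*L)/2 = (-4*L**2)/2 = -2*L**2)
-184*(-446) + U(-12, 9) = -184*(-446) - 2*(-12)**2 = 82064 - 2*144 = 82064 - 288 = 81776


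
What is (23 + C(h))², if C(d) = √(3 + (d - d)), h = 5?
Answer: (23 + √3)² ≈ 611.67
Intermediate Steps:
C(d) = √3 (C(d) = √(3 + 0) = √3)
(23 + C(h))² = (23 + √3)²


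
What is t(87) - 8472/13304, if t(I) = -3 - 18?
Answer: -35982/1663 ≈ -21.637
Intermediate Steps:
t(I) = -21
t(87) - 8472/13304 = -21 - 8472/13304 = -21 - 1*1059/1663 = -21 - 1059/1663 = -35982/1663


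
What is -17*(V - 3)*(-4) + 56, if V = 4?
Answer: 124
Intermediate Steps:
-17*(V - 3)*(-4) + 56 = -17*(4 - 3)*(-4) + 56 = -17*(-4) + 56 = 68 + 56 = 124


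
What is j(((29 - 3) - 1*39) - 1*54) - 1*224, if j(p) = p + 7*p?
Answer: -760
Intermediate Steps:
j(p) = 8*p
j(((29 - 3) - 1*39) - 1*54) - 1*224 = 8*(((29 - 3) - 1*39) - 1*54) - 1*224 = 8*((26 - 39) - 54) - 224 = 8*(-13 - 54) - 224 = 8*(-67) - 224 = -536 - 224 = -760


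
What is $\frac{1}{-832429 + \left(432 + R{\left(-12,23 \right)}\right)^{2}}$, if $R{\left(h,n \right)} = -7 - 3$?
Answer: $- \frac{1}{654345} \approx -1.5282 \cdot 10^{-6}$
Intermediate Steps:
$R{\left(h,n \right)} = -10$ ($R{\left(h,n \right)} = -7 - 3 = -10$)
$\frac{1}{-832429 + \left(432 + R{\left(-12,23 \right)}\right)^{2}} = \frac{1}{-832429 + \left(432 - 10\right)^{2}} = \frac{1}{-832429 + 422^{2}} = \frac{1}{-832429 + 178084} = \frac{1}{-654345} = - \frac{1}{654345}$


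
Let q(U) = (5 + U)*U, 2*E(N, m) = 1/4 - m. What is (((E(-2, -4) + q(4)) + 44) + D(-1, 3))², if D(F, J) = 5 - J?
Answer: 452929/64 ≈ 7077.0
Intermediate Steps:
E(N, m) = ⅛ - m/2 (E(N, m) = (1/4 - m)/2 = (¼ - m)/2 = ⅛ - m/2)
q(U) = U*(5 + U)
(((E(-2, -4) + q(4)) + 44) + D(-1, 3))² = ((((⅛ - ½*(-4)) + 4*(5 + 4)) + 44) + (5 - 1*3))² = ((((⅛ + 2) + 4*9) + 44) + (5 - 3))² = (((17/8 + 36) + 44) + 2)² = ((305/8 + 44) + 2)² = (657/8 + 2)² = (673/8)² = 452929/64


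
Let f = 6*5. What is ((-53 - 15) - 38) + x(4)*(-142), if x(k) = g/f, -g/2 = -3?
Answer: -672/5 ≈ -134.40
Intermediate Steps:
g = 6 (g = -2*(-3) = 6)
f = 30
x(k) = 1/5 (x(k) = 6/30 = 6*(1/30) = 1/5)
((-53 - 15) - 38) + x(4)*(-142) = ((-53 - 15) - 38) + (1/5)*(-142) = (-68 - 38) - 142/5 = -106 - 142/5 = -672/5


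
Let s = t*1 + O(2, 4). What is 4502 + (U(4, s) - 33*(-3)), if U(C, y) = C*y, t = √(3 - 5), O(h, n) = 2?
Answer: 4609 + 4*I*√2 ≈ 4609.0 + 5.6569*I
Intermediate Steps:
t = I*√2 (t = √(-2) = I*√2 ≈ 1.4142*I)
s = 2 + I*√2 (s = (I*√2)*1 + 2 = I*√2 + 2 = 2 + I*√2 ≈ 2.0 + 1.4142*I)
4502 + (U(4, s) - 33*(-3)) = 4502 + (4*(2 + I*√2) - 33*(-3)) = 4502 + ((8 + 4*I*√2) + 99) = 4502 + (107 + 4*I*√2) = 4609 + 4*I*√2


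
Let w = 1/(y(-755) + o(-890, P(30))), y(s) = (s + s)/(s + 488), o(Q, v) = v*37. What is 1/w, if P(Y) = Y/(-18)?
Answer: -4985/89 ≈ -56.011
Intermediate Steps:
P(Y) = -Y/18 (P(Y) = Y*(-1/18) = -Y/18)
o(Q, v) = 37*v
y(s) = 2*s/(488 + s) (y(s) = (2*s)/(488 + s) = 2*s/(488 + s))
w = -89/4985 (w = 1/(2*(-755)/(488 - 755) + 37*(-1/18*30)) = 1/(2*(-755)/(-267) + 37*(-5/3)) = 1/(2*(-755)*(-1/267) - 185/3) = 1/(1510/267 - 185/3) = 1/(-4985/89) = -89/4985 ≈ -0.017854)
1/w = 1/(-89/4985) = -4985/89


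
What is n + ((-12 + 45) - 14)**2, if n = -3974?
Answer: -3613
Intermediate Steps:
n + ((-12 + 45) - 14)**2 = -3974 + ((-12 + 45) - 14)**2 = -3974 + (33 - 14)**2 = -3974 + 19**2 = -3974 + 361 = -3613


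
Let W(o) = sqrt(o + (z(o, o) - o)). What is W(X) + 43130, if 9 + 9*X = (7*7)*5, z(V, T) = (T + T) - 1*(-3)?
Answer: 43130 + sqrt(499)/3 ≈ 43137.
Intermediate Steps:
z(V, T) = 3 + 2*T (z(V, T) = 2*T + 3 = 3 + 2*T)
X = 236/9 (X = -1 + ((7*7)*5)/9 = -1 + (49*5)/9 = -1 + (1/9)*245 = -1 + 245/9 = 236/9 ≈ 26.222)
W(o) = sqrt(3 + 2*o) (W(o) = sqrt(o + ((3 + 2*o) - o)) = sqrt(o + (3 + o)) = sqrt(3 + 2*o))
W(X) + 43130 = sqrt(3 + 2*(236/9)) + 43130 = sqrt(3 + 472/9) + 43130 = sqrt(499/9) + 43130 = sqrt(499)/3 + 43130 = 43130 + sqrt(499)/3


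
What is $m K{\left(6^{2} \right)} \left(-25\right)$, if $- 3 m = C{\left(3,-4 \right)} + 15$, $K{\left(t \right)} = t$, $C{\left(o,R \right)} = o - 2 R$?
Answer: $7800$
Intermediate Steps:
$m = - \frac{26}{3}$ ($m = - \frac{\left(3 - -8\right) + 15}{3} = - \frac{\left(3 + 8\right) + 15}{3} = - \frac{11 + 15}{3} = \left(- \frac{1}{3}\right) 26 = - \frac{26}{3} \approx -8.6667$)
$m K{\left(6^{2} \right)} \left(-25\right) = - \frac{26 \cdot 6^{2}}{3} \left(-25\right) = \left(- \frac{26}{3}\right) 36 \left(-25\right) = \left(-312\right) \left(-25\right) = 7800$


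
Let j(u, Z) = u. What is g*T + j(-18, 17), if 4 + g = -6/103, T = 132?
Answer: -57030/103 ≈ -553.69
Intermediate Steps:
g = -418/103 (g = -4 - 6/103 = -418/103 ≈ -4.0583)
g*T + j(-18, 17) = -418/103*132 - 18 = -55176/103 - 18 = -57030/103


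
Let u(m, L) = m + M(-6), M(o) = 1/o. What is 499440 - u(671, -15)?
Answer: 2992615/6 ≈ 4.9877e+5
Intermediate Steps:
u(m, L) = -⅙ + m (u(m, L) = m + 1/(-6) = m - ⅙ = -⅙ + m)
499440 - u(671, -15) = 499440 - (-⅙ + 671) = 499440 - 1*4025/6 = 499440 - 4025/6 = 2992615/6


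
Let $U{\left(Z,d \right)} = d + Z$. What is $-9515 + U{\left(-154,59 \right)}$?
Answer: $-9610$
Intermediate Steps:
$U{\left(Z,d \right)} = Z + d$
$-9515 + U{\left(-154,59 \right)} = -9515 + \left(-154 + 59\right) = -9515 - 95 = -9610$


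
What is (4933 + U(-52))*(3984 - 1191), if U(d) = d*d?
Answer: 21330141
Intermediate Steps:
U(d) = d²
(4933 + U(-52))*(3984 - 1191) = (4933 + (-52)²)*(3984 - 1191) = (4933 + 2704)*2793 = 7637*2793 = 21330141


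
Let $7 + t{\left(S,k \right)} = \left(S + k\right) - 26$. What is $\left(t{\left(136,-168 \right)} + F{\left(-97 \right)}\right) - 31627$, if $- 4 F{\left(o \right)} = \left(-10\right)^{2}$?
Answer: $-31717$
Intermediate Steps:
$t{\left(S,k \right)} = -33 + S + k$ ($t{\left(S,k \right)} = -7 - \left(26 - S - k\right) = -7 + \left(-26 + S + k\right) = -33 + S + k$)
$F{\left(o \right)} = -25$ ($F{\left(o \right)} = - \frac{\left(-10\right)^{2}}{4} = \left(- \frac{1}{4}\right) 100 = -25$)
$\left(t{\left(136,-168 \right)} + F{\left(-97 \right)}\right) - 31627 = \left(\left(-33 + 136 - 168\right) - 25\right) - 31627 = \left(-65 - 25\right) - 31627 = -90 - 31627 = -31717$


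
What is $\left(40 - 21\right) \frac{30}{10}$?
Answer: $57$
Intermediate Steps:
$\left(40 - 21\right) \frac{30}{10} = 19 \cdot 30 \cdot \frac{1}{10} = 19 \cdot 3 = 57$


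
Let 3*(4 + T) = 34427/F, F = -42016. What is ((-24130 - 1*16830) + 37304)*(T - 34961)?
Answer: 2014137355379/15756 ≈ 1.2783e+8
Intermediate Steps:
T = -538619/126048 (T = -4 + (34427/(-42016))/3 = -4 + (34427*(-1/42016))/3 = -4 + (⅓)*(-34427/42016) = -4 - 34427/126048 = -538619/126048 ≈ -4.2731)
((-24130 - 1*16830) + 37304)*(T - 34961) = ((-24130 - 1*16830) + 37304)*(-538619/126048 - 34961) = ((-24130 - 16830) + 37304)*(-4407302747/126048) = (-40960 + 37304)*(-4407302747/126048) = -3656*(-4407302747/126048) = 2014137355379/15756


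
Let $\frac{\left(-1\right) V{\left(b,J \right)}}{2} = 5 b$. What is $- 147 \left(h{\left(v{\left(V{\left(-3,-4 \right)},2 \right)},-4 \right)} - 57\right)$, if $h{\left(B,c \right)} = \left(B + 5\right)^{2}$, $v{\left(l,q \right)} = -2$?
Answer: $7056$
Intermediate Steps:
$V{\left(b,J \right)} = - 10 b$ ($V{\left(b,J \right)} = - 2 \cdot 5 b = - 10 b$)
$h{\left(B,c \right)} = \left(5 + B\right)^{2}$
$- 147 \left(h{\left(v{\left(V{\left(-3,-4 \right)},2 \right)},-4 \right)} - 57\right) = - 147 \left(\left(5 - 2\right)^{2} - 57\right) = - 147 \left(3^{2} - 57\right) = - 147 \left(9 - 57\right) = \left(-147\right) \left(-48\right) = 7056$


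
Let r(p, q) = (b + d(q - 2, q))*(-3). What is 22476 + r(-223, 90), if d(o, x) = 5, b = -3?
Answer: 22470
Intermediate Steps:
r(p, q) = -6 (r(p, q) = (-3 + 5)*(-3) = 2*(-3) = -6)
22476 + r(-223, 90) = 22476 - 6 = 22470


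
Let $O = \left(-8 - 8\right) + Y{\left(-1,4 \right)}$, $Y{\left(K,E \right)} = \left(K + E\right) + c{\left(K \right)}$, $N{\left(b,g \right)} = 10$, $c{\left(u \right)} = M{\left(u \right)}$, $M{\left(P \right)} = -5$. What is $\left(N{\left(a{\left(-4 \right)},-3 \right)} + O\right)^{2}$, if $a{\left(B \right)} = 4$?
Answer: $64$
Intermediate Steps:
$c{\left(u \right)} = -5$
$Y{\left(K,E \right)} = -5 + E + K$ ($Y{\left(K,E \right)} = \left(K + E\right) - 5 = \left(E + K\right) - 5 = -5 + E + K$)
$O = -18$ ($O = \left(-8 - 8\right) - 2 = -16 - 2 = -18$)
$\left(N{\left(a{\left(-4 \right)},-3 \right)} + O\right)^{2} = \left(10 - 18\right)^{2} = \left(-8\right)^{2} = 64$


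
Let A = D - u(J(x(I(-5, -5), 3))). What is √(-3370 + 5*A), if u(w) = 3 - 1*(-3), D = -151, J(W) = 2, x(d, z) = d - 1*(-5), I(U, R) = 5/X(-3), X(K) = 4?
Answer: I*√4155 ≈ 64.459*I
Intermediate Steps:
I(U, R) = 5/4
x(d, z) = 5 + d (x(d, z) = d + 5 = 5 + d)
u(w) = 6 (u(w) = 3 + 3 = 6)
A = -157 (A = -151 - 1*6 = -151 - 6 = -157)
√(-3370 + 5*A) = √(-3370 + 5*(-157)) = √(-3370 - 785) = √(-4155) = I*√4155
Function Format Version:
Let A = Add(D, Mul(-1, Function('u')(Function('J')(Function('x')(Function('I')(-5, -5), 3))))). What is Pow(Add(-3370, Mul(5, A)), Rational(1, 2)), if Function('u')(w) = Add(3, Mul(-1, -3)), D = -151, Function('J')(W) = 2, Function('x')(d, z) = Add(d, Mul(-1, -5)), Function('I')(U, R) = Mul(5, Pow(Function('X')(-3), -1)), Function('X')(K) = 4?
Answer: Mul(I, Pow(4155, Rational(1, 2))) ≈ Mul(64.459, I)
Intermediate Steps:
Function('I')(U, R) = Rational(5, 4) (Function('I')(U, R) = Mul(5, Pow(4, -1)) = Mul(5, Rational(1, 4)) = Rational(5, 4))
Function('x')(d, z) = Add(5, d) (Function('x')(d, z) = Add(d, 5) = Add(5, d))
Function('u')(w) = 6 (Function('u')(w) = Add(3, 3) = 6)
A = -157 (A = Add(-151, Mul(-1, 6)) = Add(-151, -6) = -157)
Pow(Add(-3370, Mul(5, A)), Rational(1, 2)) = Pow(Add(-3370, Mul(5, -157)), Rational(1, 2)) = Pow(Add(-3370, -785), Rational(1, 2)) = Pow(-4155, Rational(1, 2)) = Mul(I, Pow(4155, Rational(1, 2)))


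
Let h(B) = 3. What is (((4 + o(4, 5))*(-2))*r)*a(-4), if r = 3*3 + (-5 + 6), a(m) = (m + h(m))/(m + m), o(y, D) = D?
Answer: -45/2 ≈ -22.500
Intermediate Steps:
a(m) = (3 + m)/(2*m) (a(m) = (m + 3)/(m + m) = (3 + m)/((2*m)) = (3 + m)*(1/(2*m)) = (3 + m)/(2*m))
r = 10 (r = 9 + 1 = 10)
(((4 + o(4, 5))*(-2))*r)*a(-4) = (((4 + 5)*(-2))*10)*((½)*(3 - 4)/(-4)) = ((9*(-2))*10)*((½)*(-¼)*(-1)) = -18*10*(⅛) = -180*⅛ = -45/2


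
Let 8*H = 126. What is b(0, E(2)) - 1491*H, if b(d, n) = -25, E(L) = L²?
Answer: -94033/4 ≈ -23508.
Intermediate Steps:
H = 63/4 (H = (⅛)*126 = 63/4 ≈ 15.750)
b(0, E(2)) - 1491*H = -25 - 1491*63/4 = -25 - 93933/4 = -94033/4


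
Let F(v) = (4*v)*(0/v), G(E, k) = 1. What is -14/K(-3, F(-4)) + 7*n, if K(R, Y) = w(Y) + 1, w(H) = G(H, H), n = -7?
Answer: -56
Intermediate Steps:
w(H) = 1
F(v) = 0 (F(v) = (4*v)*0 = 0)
K(R, Y) = 2 (K(R, Y) = 1 + 1 = 2)
-14/K(-3, F(-4)) + 7*n = -14/2 + 7*(-7) = -14*½ - 49 = -7 - 49 = -56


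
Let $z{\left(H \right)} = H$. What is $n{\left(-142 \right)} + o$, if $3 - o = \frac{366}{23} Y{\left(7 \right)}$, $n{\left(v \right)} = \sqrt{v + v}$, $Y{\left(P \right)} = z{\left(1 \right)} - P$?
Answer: $\frac{2265}{23} + 2 i \sqrt{71} \approx 98.478 + 16.852 i$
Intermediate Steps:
$Y{\left(P \right)} = 1 - P$
$n{\left(v \right)} = \sqrt{2} \sqrt{v}$ ($n{\left(v \right)} = \sqrt{2 v} = \sqrt{2} \sqrt{v}$)
$o = \frac{2265}{23}$ ($o = 3 - \frac{366}{23} \left(1 - 7\right) = 3 - 366 \cdot \frac{1}{23} \left(1 - 7\right) = 3 - \frac{366}{23} \left(-6\right) = 3 - - \frac{2196}{23} = 3 + \frac{2196}{23} = \frac{2265}{23} \approx 98.478$)
$n{\left(-142 \right)} + o = \sqrt{2} \sqrt{-142} + \frac{2265}{23} = \sqrt{2} i \sqrt{142} + \frac{2265}{23} = 2 i \sqrt{71} + \frac{2265}{23} = \frac{2265}{23} + 2 i \sqrt{71}$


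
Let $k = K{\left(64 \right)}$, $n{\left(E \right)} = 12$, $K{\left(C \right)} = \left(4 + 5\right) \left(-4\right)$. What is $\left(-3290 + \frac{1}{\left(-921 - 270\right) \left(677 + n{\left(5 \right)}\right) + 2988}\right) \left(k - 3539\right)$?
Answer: $\frac{9616536182825}{817611} \approx 1.1762 \cdot 10^{7}$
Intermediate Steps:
$K{\left(C \right)} = -36$ ($K{\left(C \right)} = 9 \left(-4\right) = -36$)
$k = -36$
$\left(-3290 + \frac{1}{\left(-921 - 270\right) \left(677 + n{\left(5 \right)}\right) + 2988}\right) \left(k - 3539\right) = \left(-3290 + \frac{1}{\left(-921 - 270\right) \left(677 + 12\right) + 2988}\right) \left(-36 - 3539\right) = \left(-3290 + \frac{1}{\left(-1191\right) 689 + 2988}\right) \left(-3575\right) = \left(-3290 + \frac{1}{-820599 + 2988}\right) \left(-3575\right) = \left(-3290 + \frac{1}{-817611}\right) \left(-3575\right) = \left(-3290 - \frac{1}{817611}\right) \left(-3575\right) = \left(- \frac{2689940191}{817611}\right) \left(-3575\right) = \frac{9616536182825}{817611}$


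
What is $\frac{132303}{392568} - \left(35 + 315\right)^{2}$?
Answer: $- \frac{16029815899}{130856} \approx -1.225 \cdot 10^{5}$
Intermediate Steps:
$\frac{132303}{392568} - \left(35 + 315\right)^{2} = 132303 \cdot \frac{1}{392568} - 350^{2} = \frac{44101}{130856} - 122500 = - \frac{16029815899}{130856}$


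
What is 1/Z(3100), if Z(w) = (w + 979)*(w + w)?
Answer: 1/25289800 ≈ 3.9542e-8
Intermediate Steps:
Z(w) = 2*w*(979 + w) (Z(w) = (979 + w)*(2*w) = 2*w*(979 + w))
1/Z(3100) = 1/(2*3100*(979 + 3100)) = 1/(2*3100*4079) = 1/25289800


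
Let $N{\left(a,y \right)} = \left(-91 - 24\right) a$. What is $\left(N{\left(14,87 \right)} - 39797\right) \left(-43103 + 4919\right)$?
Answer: $1581084888$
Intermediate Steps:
$N{\left(a,y \right)} = - 115 a$ ($N{\left(a,y \right)} = \left(-91 - 24\right) a = - 115 a$)
$\left(N{\left(14,87 \right)} - 39797\right) \left(-43103 + 4919\right) = \left(\left(-115\right) 14 - 39797\right) \left(-43103 + 4919\right) = \left(-1610 - 39797\right) \left(-38184\right) = \left(-41407\right) \left(-38184\right) = 1581084888$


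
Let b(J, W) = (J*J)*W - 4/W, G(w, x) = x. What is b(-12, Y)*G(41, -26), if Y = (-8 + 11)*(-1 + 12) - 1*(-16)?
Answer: -8989240/49 ≈ -1.8345e+5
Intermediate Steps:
Y = 49 (Y = 3*11 + 16 = 33 + 16 = 49)
b(J, W) = -4/W + W*J**2 (b(J, W) = J**2*W - 4/W = W*J**2 - 4/W = -4/W + W*J**2)
b(-12, Y)*G(41, -26) = (-4/49 + 49*(-12)**2)*(-26) = (-4*1/49 + 49*144)*(-26) = (-4/49 + 7056)*(-26) = (345740/49)*(-26) = -8989240/49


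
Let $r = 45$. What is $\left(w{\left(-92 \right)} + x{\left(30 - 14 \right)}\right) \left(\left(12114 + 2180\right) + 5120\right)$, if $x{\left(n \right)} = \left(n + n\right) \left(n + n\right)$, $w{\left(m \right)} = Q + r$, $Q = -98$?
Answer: $18850994$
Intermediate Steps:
$w{\left(m \right)} = -53$ ($w{\left(m \right)} = -98 + 45 = -53$)
$x{\left(n \right)} = 4 n^{2}$ ($x{\left(n \right)} = 2 n 2 n = 4 n^{2}$)
$\left(w{\left(-92 \right)} + x{\left(30 - 14 \right)}\right) \left(\left(12114 + 2180\right) + 5120\right) = \left(-53 + 4 \left(30 - 14\right)^{2}\right) \left(\left(12114 + 2180\right) + 5120\right) = \left(-53 + 4 \left(30 - 14\right)^{2}\right) \left(14294 + 5120\right) = \left(-53 + 4 \cdot 16^{2}\right) 19414 = \left(-53 + 4 \cdot 256\right) 19414 = \left(-53 + 1024\right) 19414 = 971 \cdot 19414 = 18850994$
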